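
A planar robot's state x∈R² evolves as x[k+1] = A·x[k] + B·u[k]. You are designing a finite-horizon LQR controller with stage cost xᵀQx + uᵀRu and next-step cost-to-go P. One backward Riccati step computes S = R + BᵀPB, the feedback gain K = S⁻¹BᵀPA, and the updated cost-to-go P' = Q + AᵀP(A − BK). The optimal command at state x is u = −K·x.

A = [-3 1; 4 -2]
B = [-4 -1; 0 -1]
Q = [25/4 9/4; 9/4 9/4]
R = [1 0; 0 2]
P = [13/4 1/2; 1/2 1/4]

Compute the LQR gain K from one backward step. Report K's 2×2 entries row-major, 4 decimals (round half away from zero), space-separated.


BᵀP = [-13.0000 -2.0000; -3.7500 -0.7500]
S = R + BᵀPB = [1 0; 0 2] + [52.0000 15.0000; 15.0000 4.5000] = [53.0000 15.0000; 15.0000 6.5000]
BᵀPA = [31.0000 -9.0000; 8.2500 -2.2500]
K = S⁻¹·BᵀPA = [0.6506 -0.2071; -0.2322 0.1318]
A−BK = [-0.6297 0.3033; 3.7678 -1.8682]
AᵀP(A−BK) = [2.9963 -1.4168; -1.4168 0.6825]
P' = Q + AᵀP(A−BK) = [9.2463 0.8332; 0.8332 2.9325]
tr(P') = 12.1789

0.6506 -0.2071 -0.2322 0.1318


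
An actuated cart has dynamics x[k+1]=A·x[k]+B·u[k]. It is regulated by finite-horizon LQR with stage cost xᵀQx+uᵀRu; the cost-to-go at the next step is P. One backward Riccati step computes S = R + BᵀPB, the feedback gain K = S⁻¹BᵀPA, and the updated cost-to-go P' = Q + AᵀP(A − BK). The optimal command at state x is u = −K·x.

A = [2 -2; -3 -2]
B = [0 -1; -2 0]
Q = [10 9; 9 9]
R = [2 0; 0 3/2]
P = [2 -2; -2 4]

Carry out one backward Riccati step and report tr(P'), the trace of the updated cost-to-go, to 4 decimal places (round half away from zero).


BᵀP = [4.0000 -8.0000; -2.0000 2.0000]
S = R + BᵀPB = [2 0; 0 3/2] + [16.0000 -4.0000; -4.0000 2.0000] = [18.0000 -4.0000; -4.0000 3.5000]
BᵀPA = [32.0000 8.0000; -10.0000 0.0000]
K = S⁻¹·BᵀPA = [1.5319 0.5957; -1.1064 0.6809]
A−BK = [0.8936 -1.3191; 0.0638 -0.8085]
AᵀP(A−BK) = [7.9149 -0.2553; -0.2553 3.2340]
P' = Q + AᵀP(A−BK) = [17.9149 8.7447; 8.7447 12.2340]
tr(P') = 30.1489

30.1489


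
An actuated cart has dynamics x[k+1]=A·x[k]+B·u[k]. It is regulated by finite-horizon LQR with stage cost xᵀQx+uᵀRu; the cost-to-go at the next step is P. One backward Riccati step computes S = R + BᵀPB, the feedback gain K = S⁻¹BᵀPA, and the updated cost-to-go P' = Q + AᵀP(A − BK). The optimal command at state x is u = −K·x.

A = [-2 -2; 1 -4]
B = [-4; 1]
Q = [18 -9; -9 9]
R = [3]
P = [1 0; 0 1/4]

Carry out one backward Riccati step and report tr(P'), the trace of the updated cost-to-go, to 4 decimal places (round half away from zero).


BᵀP = [-4.0000 0.2500]
S = R + BᵀPB = [3] + [16.2500] = [19.2500]
BᵀPA = [8.2500 7.0000]
K = S⁻¹·BᵀPA = [0.4286 0.3636]
A−BK = [-0.2857 -0.5455; 0.5714 -4.3636]
AᵀP(A−BK) = [0.7143 0.0000; 0.0000 5.4545]
P' = Q + AᵀP(A−BK) = [18.7143 -9.0000; -9.0000 14.4545]
tr(P') = 33.1688

33.1688


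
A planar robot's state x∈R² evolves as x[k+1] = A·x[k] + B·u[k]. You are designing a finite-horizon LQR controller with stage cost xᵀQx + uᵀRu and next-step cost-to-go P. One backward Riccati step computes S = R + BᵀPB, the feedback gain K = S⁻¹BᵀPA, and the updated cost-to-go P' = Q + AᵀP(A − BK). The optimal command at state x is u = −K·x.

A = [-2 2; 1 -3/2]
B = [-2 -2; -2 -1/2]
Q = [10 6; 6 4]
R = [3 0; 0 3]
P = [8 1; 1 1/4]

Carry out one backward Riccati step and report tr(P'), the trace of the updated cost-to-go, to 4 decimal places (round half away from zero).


BᵀP = [-18.0000 -2.5000; -16.5000 -2.1250]
S = R + BᵀPB = [3 0; 0 3] + [41.0000 37.2500; 37.2500 34.0625] = [44.0000 37.2500; 37.2500 37.0625]
BᵀPA = [33.5000 -32.2500; 30.8750 -29.8125]
K = S⁻¹·BᵀPA = [0.3763 -0.3485; 0.4549 -0.4541]
A−BK = [-0.3377 0.3948; 1.9800 -2.4241]
AᵀP(A−BK) = [1.6006 -1.6793; -1.6793 1.7849]
P' = Q + AᵀP(A−BK) = [11.6006 4.3207; 4.3207 5.7849]
tr(P') = 17.3855

17.3855


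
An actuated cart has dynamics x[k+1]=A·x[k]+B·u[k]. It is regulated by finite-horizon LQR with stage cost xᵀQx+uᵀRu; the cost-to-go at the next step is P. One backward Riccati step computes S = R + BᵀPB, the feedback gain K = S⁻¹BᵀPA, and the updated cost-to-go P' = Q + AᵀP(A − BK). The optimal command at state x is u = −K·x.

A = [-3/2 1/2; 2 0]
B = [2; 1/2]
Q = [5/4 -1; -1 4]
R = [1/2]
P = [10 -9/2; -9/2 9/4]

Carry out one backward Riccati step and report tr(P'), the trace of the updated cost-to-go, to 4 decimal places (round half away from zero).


7.7890

BᵀP = [17.7500 -7.8750]
S = R + BᵀPB = [1/2] + [31.5625] = [32.0625]
BᵀPA = [-42.3750 8.8750]
K = S⁻¹·BᵀPA = [-1.3216 0.2768]
A−BK = [1.1433 -0.0536; 2.6608 -0.1384]
AᵀP(A−BK) = [2.4956 -0.2705; -0.2705 0.0434]
P' = Q + AᵀP(A−BK) = [3.7456 -1.2705; -1.2705 4.0434]
tr(P') = 7.7890


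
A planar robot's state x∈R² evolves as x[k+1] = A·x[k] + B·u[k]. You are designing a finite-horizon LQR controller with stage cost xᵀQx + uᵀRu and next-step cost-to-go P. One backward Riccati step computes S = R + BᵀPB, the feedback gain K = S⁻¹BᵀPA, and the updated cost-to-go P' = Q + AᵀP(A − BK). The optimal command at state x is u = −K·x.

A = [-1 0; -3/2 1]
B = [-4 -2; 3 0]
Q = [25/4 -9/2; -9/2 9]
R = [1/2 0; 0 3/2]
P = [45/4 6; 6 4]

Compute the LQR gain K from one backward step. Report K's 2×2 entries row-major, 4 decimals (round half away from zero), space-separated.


BᵀP = [-27.0000 -12.0000; -22.5000 -12.0000]
S = R + BᵀPB = [1/2 0; 0 3/2] + [72.0000 54.0000; 54.0000 45.0000] = [72.5000 54.0000; 54.0000 46.5000]
BᵀPA = [45.0000 -12.0000; 40.5000 -12.0000]
K = S⁻¹·BᵀPA = [-0.2076 0.1977; 1.1120 -0.4876]
A−BK = [0.3937 -0.1845; -0.8773 0.4069]
AᵀP(A−BK) = [2.5540 -1.1466; -1.1466 0.5206]
P' = Q + AᵀP(A−BK) = [8.8040 -5.6466; -5.6466 9.5206]
tr(P') = 18.3245

-0.2076 0.1977 1.1120 -0.4876


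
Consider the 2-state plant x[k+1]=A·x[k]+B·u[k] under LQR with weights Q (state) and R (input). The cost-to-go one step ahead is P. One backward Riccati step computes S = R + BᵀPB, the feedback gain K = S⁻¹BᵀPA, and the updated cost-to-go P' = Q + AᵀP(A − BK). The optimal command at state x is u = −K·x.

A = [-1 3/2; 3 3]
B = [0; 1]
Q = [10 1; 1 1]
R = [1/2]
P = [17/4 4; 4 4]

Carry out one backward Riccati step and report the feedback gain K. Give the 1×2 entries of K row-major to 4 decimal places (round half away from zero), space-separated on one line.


1.7778 4.0000

BᵀP = [4.0000 4.0000]
S = R + BᵀPB = [1/2] + [4.0000] = [4.5000]
BᵀPA = [8.0000 18.0000]
K = S⁻¹·BᵀPA = [1.7778 4.0000]
A−BK = [-1.0000 1.5000; 1.2222 -1.0000]
AᵀP(A−BK) = [2.0278 3.6250; 3.6250 9.5625]
P' = Q + AᵀP(A−BK) = [12.0278 4.6250; 4.6250 10.5625]
tr(P') = 22.5903


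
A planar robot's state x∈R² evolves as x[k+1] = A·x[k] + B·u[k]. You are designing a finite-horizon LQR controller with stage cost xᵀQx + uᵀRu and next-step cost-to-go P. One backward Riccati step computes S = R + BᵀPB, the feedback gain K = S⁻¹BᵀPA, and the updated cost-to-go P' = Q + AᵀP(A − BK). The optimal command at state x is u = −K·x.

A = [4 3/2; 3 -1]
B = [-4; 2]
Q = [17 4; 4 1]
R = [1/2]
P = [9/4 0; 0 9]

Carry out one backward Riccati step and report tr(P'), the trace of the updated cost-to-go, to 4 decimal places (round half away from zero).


130.9073

BᵀP = [-9.0000 18.0000]
S = R + BᵀPB = [1/2] + [72.0000] = [72.5000]
BᵀPA = [18.0000 -31.5000]
K = S⁻¹·BᵀPA = [0.2483 -0.4345]
A−BK = [4.9931 -0.2379; 2.5034 -0.1310]
AᵀP(A−BK) = [112.5310 -5.6793; -5.6793 0.3763]
P' = Q + AᵀP(A−BK) = [129.5310 -1.6793; -1.6793 1.3763]
tr(P') = 130.9073


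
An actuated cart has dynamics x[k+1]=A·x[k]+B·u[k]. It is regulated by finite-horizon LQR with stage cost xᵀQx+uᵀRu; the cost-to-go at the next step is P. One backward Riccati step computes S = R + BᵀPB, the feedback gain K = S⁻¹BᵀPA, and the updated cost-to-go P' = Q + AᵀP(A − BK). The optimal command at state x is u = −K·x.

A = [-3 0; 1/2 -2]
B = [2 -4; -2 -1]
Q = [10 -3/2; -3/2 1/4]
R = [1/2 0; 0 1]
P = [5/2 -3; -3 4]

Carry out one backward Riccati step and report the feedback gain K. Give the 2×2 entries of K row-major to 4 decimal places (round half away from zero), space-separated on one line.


BᵀP = [11.0000 -14.0000; -7.0000 8.0000]
S = R + BᵀPB = [1/2 0; 0 1] + [50.0000 -30.0000; -30.0000 20.0000] = [50.5000 -30.0000; -30.0000 21.0000]
BᵀPA = [-40.0000 28.0000; 25.0000 -16.0000]
K = S⁻¹·BᵀPA = [-0.5607 0.6729; 0.3894 0.1994]
A−BK = [-0.3209 -0.5483; -0.2321 -0.4548]
AᵀP(A−BK) = [0.3349 -0.0685; -0.0685 0.3489]
P' = Q + AᵀP(A−BK) = [10.3349 -1.5685; -1.5685 0.5989]
tr(P') = 10.9338

-0.5607 0.6729 0.3894 0.1994


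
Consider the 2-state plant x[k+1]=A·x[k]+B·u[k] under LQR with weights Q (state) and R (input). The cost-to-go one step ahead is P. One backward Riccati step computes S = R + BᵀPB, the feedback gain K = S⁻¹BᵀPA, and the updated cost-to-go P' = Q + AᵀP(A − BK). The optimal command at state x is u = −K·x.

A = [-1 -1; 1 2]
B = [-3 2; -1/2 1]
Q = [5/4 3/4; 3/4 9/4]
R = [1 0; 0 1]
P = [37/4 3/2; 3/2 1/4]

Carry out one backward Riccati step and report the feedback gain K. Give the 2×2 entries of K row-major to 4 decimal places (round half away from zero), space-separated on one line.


BᵀP = [-28.5000 -4.6250; 20.0000 3.2500]
S = R + BᵀPB = [1 0; 0 1] + [87.8125 -61.6250; -61.6250 43.2500] = [88.8125 -61.6250; -61.6250 44.2500]
BᵀPA = [23.8750 19.2500; -16.7500 -13.5000]
K = S⁻¹·BᵀPA = [0.1833 0.1502; -0.1233 -0.0959]
A−BK = [-0.2036 -0.3576; 1.2149 2.1710]
AᵀP(A−BK) = [0.0592 0.0575; 0.0575 0.0639]
P' = Q + AᵀP(A−BK) = [1.3092 0.8075; 0.8075 2.3139]
tr(P') = 3.6231

0.1833 0.1502 -0.1233 -0.0959


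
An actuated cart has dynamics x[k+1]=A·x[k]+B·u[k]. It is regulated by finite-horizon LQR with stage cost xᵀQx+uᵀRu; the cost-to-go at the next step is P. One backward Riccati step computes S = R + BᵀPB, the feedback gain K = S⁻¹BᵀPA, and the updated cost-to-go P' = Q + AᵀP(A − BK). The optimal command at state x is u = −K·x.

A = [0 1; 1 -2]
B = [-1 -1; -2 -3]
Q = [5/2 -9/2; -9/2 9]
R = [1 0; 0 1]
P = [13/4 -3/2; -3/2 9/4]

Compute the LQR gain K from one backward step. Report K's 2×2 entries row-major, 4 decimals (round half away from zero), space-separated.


0.0769 -0.7296 -0.3846 1.1935

BᵀP = [-0.2500 -3.0000; 1.2500 -5.2500]
S = R + BᵀPB = [1 0; 0 1] + [6.2500 9.2500; 9.2500 14.5000] = [7.2500 9.2500; 9.2500 15.5000]
BᵀPA = [-3.0000 5.7500; -5.2500 11.7500]
K = S⁻¹·BᵀPA = [0.0769 -0.7296; -0.3846 1.1935]
A−BK = [-0.3077 1.4639; 0.0000 0.1212]
AᵀP(A−BK) = [0.4615 -1.9231; -1.9231 8.4219]
P' = Q + AᵀP(A−BK) = [2.9615 -6.4231; -6.4231 17.4219]
tr(P') = 20.3834


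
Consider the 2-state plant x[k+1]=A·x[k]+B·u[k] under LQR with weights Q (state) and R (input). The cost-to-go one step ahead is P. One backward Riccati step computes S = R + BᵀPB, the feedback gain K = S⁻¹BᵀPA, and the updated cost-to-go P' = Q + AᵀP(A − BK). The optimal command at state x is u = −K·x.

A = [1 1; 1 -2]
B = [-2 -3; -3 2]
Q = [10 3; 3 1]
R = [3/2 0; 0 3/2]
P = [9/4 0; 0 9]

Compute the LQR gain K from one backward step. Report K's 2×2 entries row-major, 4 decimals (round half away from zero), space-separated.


BᵀP = [-4.5000 -27.0000; -6.7500 18.0000]
S = R + BᵀPB = [3/2 0; 0 3/2] + [90.0000 -40.5000; -40.5000 56.2500] = [91.5000 -40.5000; -40.5000 57.7500]
BᵀPA = [-31.5000 49.5000; 11.2500 -42.7500]
K = S⁻¹·BᵀPA = [-0.3742 0.3094; -0.0676 -0.5233]
A−BK = [0.0488 0.0488; 0.0127 -0.0253]
AᵀP(A−BK) = [0.2237 -0.1181; -0.1181 0.5655]
P' = Q + AᵀP(A−BK) = [10.2237 2.8819; 2.8819 1.5655]
tr(P') = 11.7891

-0.3742 0.3094 -0.0676 -0.5233


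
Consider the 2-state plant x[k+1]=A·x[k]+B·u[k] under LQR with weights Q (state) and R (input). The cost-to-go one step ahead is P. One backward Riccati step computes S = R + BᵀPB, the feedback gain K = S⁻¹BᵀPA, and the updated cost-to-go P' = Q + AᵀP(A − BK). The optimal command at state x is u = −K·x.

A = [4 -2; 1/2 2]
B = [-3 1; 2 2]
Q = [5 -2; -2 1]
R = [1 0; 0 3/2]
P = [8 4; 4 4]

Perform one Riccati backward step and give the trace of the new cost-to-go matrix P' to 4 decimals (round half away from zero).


BᵀP = [-16.0000 -4.0000; 16.0000 12.0000]
S = R + BᵀPB = [1 0; 0 3/2] + [40.0000 -24.0000; -24.0000 40.0000] = [41.0000 -24.0000; -24.0000 41.5000]
BᵀPA = [-66.0000 24.0000; 70.0000 -8.0000]
K = S⁻¹·BᵀPA = [-0.9409 0.7143; 1.1426 0.2203]
A−BK = [0.0347 -0.0773; 0.0966 0.1306]
AᵀP(A−BK) = [2.9174 -0.2772; -0.2772 0.6184]
P' = Q + AᵀP(A−BK) = [7.9174 -2.2772; -2.2772 1.6184]
tr(P') = 9.5358

9.5358


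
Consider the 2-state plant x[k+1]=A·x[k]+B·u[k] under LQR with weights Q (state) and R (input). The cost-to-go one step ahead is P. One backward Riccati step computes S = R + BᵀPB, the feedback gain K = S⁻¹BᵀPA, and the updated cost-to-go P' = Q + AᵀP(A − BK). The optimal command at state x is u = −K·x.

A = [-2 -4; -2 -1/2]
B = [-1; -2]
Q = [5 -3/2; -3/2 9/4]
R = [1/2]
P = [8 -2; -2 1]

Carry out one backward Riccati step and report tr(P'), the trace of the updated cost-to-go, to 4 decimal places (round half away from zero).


76.3889

BᵀP = [-4.0000 0.0000]
S = R + BᵀPB = [1/2] + [4.0000] = [4.5000]
BᵀPA = [8.0000 16.0000]
K = S⁻¹·BᵀPA = [1.7778 3.5556]
A−BK = [-0.2222 -0.4444; 1.5556 6.6111]
AᵀP(A−BK) = [5.7778 18.5556; 18.5556 63.3611]
P' = Q + AᵀP(A−BK) = [10.7778 17.0556; 17.0556 65.6111]
tr(P') = 76.3889


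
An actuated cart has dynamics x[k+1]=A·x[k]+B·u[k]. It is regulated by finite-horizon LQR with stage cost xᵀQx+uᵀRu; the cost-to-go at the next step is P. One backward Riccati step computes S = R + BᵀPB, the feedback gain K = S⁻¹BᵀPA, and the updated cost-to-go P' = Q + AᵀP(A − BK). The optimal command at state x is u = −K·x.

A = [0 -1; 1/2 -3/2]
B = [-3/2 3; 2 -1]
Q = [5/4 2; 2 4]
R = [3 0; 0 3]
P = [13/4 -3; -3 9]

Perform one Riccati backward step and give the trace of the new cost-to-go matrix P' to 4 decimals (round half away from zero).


BᵀP = [-10.8750 22.5000; 12.7500 -18.0000]
S = R + BᵀPB = [3 0; 0 3] + [61.3125 -55.1250; -55.1250 56.2500] = [64.3125 -55.1250; -55.1250 59.2500]
BᵀPA = [11.2500 -22.8750; -9.0000 14.2500]
K = S⁻¹·BᵀPA = [0.2208 -0.7383; 0.0536 -0.4464]
A−BK = [0.1706 -0.7682; 0.1119 -0.4698]
AᵀP(A−BK) = [0.2476 -0.9616; -0.9616 3.9721]
P' = Q + AᵀP(A−BK) = [1.4976 1.0384; 1.0384 7.9721]
tr(P') = 9.4698

9.4698


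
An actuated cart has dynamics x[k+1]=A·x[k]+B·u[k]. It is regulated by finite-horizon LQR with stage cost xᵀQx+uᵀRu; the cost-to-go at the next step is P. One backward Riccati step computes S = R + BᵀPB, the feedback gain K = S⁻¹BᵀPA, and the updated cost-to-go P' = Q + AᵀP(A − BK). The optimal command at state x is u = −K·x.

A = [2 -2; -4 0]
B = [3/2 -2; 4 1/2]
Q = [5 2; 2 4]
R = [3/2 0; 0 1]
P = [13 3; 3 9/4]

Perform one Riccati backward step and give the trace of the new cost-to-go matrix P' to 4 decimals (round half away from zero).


BᵀP = [31.5000 13.5000; -24.5000 -4.8750]
S = R + BᵀPB = [3/2 0; 0 1] + [101.2500 -56.2500; -56.2500 46.5625] = [102.7500 -56.2500; -56.2500 47.5625]
BᵀPA = [9.0000 -63.0000; -29.5000 49.0000]
K = S⁻¹·BᵀPA = [-0.7146 -0.1394; -1.4654 0.8654]
A−BK = [0.1411 -0.0602; -0.4087 0.1249]
AᵀP(A−BK) = [3.2022 -1.2173; -1.2173 0.8151]
P' = Q + AᵀP(A−BK) = [8.2022 0.7827; 0.7827 4.8151]
tr(P') = 13.0173

13.0173


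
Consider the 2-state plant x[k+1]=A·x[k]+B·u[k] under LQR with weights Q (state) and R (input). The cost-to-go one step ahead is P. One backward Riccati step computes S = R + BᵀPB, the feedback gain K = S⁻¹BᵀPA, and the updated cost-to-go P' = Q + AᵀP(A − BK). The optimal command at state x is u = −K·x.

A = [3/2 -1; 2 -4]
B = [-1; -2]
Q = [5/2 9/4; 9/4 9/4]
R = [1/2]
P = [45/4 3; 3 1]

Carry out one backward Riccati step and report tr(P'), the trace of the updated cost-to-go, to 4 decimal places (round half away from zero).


BᵀP = [-17.2500 -5.0000]
S = R + BᵀPB = [1/2] + [27.2500] = [27.7500]
BᵀPA = [-35.8750 37.2500]
K = S⁻¹·BᵀPA = [-1.2928 1.3423]
A−BK = [0.2072 0.3423; -0.5856 -1.3153]
AᵀP(A−BK) = [0.9336 -0.7185; -0.7185 1.2477]
P' = Q + AᵀP(A−BK) = [3.4336 1.5315; 1.5315 3.4977]
tr(P') = 6.9313

6.9313


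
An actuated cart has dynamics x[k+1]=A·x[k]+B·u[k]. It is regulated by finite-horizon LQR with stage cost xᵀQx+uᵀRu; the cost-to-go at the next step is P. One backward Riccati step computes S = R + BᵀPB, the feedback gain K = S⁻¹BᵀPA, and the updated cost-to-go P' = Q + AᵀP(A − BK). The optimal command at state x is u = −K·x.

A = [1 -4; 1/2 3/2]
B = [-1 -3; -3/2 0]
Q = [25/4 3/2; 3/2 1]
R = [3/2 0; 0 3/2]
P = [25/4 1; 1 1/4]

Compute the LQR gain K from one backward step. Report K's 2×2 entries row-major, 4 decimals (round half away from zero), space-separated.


-0.1459 0.2840 -0.2919 1.1064

BᵀP = [-7.7500 -1.3750; -18.7500 -3.0000]
S = R + BᵀPB = [3/2 0; 0 3/2] + [9.8125 23.2500; 23.2500 56.2500] = [11.3125 23.2500; 23.2500 57.7500]
BᵀPA = [-8.4375 28.9375; -20.2500 70.5000]
K = S⁻¹·BᵀPA = [-0.1459 0.2840; -0.2919 1.1064]
A−BK = [-0.0216 -0.3967; 0.2811 1.9260]
AᵀP(A−BK) = [0.1703 -0.5108; -0.5108 2.3401]
P' = Q + AᵀP(A−BK) = [6.4203 0.9892; 0.9892 3.3401]
tr(P') = 9.7604


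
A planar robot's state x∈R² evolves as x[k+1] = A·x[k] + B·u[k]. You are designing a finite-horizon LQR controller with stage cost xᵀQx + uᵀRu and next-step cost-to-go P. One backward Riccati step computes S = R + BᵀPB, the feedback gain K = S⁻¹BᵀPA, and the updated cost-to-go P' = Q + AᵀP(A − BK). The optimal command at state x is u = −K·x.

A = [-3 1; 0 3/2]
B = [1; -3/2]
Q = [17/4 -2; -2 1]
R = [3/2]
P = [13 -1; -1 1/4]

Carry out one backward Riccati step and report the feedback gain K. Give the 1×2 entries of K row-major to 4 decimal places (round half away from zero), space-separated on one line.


-2.4083 0.6886

BᵀP = [14.5000 -1.3750]
S = R + BᵀPB = [3/2] + [16.5625] = [18.0625]
BᵀPA = [-43.5000 12.4375]
K = S⁻¹·BᵀPA = [-2.4083 0.6886]
A−BK = [-0.5917 0.3114; -3.6125 2.5329]
AᵀP(A−BK) = [12.2388 -4.5467; -4.5467 1.9983]
P' = Q + AᵀP(A−BK) = [16.4888 -6.5467; -6.5467 2.9983]
tr(P') = 19.4870


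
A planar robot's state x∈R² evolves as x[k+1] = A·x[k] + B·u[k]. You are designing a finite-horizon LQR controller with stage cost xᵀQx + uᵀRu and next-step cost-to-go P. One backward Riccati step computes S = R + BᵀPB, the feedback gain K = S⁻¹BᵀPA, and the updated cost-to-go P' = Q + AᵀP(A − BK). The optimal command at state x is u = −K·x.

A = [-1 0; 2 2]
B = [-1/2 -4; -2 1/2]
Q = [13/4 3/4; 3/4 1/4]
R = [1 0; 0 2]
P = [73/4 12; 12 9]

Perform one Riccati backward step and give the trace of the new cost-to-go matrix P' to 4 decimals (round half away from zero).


BᵀP = [-33.1250 -24.0000; -67.0000 -43.5000]
S = R + BᵀPB = [1 0; 0 2] + [64.5625 120.5000; 120.5000 246.2500] = [65.5625 120.5000; 120.5000 248.2500]
BᵀPA = [-14.8750 -48.0000; -20.0000 -87.0000]
K = S⁻¹·BᵀPA = [-0.7306 -0.8159; 0.2741 0.0456]
A−BK = [-0.2690 -0.2256; 0.4017 0.3453]
AᵀP(A−BK) = [0.8635 0.7749; 0.7749 0.8023]
P' = Q + AᵀP(A−BK) = [4.1135 1.5249; 1.5249 1.0523]
tr(P') = 5.1658

5.1658


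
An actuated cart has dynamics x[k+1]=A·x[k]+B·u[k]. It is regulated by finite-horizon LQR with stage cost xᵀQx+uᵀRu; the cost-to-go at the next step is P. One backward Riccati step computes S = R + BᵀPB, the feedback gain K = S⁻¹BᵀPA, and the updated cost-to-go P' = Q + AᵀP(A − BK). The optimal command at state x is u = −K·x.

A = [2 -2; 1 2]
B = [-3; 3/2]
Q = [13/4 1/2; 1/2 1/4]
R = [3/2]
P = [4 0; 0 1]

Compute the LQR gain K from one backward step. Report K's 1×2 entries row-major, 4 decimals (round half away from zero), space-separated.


-0.5660 0.6792

BᵀP = [-12.0000 1.5000]
S = R + BᵀPB = [3/2] + [38.2500] = [39.7500]
BᵀPA = [-22.5000 27.0000]
K = S⁻¹·BᵀPA = [-0.5660 0.6792]
A−BK = [0.3019 0.0377; 1.8491 0.9811]
AᵀP(A−BK) = [4.2642 1.2830; 1.2830 1.6604]
P' = Q + AᵀP(A−BK) = [7.5142 1.7830; 1.7830 1.9104]
tr(P') = 9.4245


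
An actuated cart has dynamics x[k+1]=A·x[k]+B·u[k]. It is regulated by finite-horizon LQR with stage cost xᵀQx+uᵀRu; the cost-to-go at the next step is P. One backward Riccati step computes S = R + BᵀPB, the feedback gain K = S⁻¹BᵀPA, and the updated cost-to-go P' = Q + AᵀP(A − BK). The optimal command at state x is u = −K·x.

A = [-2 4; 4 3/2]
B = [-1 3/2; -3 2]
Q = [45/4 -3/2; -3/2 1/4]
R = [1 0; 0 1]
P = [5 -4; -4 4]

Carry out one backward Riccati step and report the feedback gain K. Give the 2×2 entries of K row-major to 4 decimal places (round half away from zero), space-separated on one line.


-3.1568 1.5892 -1.9676 2.2919

BᵀP = [7.0000 -8.0000; -0.5000 2.0000]
S = R + BᵀPB = [1 0; 0 1] + [17.0000 -5.5000; -5.5000 3.2500] = [18.0000 -5.5000; -5.5000 4.2500]
BᵀPA = [-46.0000 16.0000; 9.0000 1.0000]
K = S⁻¹·BᵀPA = [-3.1568 1.5892; -1.9676 2.2919]
A−BK = [-2.2054 2.1514; -1.5351 1.6838]
AᵀP(A−BK) = [20.4973 -15.5243; -15.5243 13.2811]
P' = Q + AᵀP(A−BK) = [31.7473 -17.0243; -17.0243 13.5311]
tr(P') = 45.2784


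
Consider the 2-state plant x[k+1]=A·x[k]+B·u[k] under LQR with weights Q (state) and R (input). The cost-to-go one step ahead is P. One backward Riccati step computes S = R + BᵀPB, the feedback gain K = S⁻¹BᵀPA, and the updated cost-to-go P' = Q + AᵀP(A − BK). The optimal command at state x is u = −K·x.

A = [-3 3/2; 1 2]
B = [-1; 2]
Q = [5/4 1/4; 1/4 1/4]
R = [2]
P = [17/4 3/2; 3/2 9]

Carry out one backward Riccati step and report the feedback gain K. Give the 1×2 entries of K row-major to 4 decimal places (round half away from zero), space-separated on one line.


0.5586 0.8586

BᵀP = [-1.2500 16.5000]
S = R + BᵀPB = [2] + [34.2500] = [36.2500]
BᵀPA = [20.2500 31.1250]
K = S⁻¹·BᵀPA = [0.5586 0.8586]
A−BK = [-2.4414 2.3586; -0.1172 0.2828]
AᵀP(A−BK) = [26.9379 -25.2621; -25.2621 27.8379]
P' = Q + AᵀP(A−BK) = [28.1879 -25.0121; -25.0121 28.0879]
tr(P') = 56.2759


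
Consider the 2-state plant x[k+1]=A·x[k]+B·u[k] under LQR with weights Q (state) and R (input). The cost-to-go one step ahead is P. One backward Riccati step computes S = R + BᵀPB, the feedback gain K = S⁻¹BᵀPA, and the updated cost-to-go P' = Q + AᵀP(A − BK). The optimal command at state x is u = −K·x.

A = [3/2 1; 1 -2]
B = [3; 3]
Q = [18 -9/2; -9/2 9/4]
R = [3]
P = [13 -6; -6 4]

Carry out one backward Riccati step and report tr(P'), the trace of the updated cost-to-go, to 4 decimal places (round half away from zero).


BᵀP = [21.0000 -6.0000]
S = R + BᵀPB = [3] + [45.0000] = [48.0000]
BᵀPA = [25.5000 33.0000]
K = S⁻¹·BᵀPA = [0.5313 0.6875]
A−BK = [-0.0938 -1.0625; -0.5938 -4.0625]
AᵀP(A−BK) = [1.7031 5.9688; 5.9688 30.3125]
P' = Q + AᵀP(A−BK) = [19.7031 1.4688; 1.4688 32.5625]
tr(P') = 52.2656

52.2656


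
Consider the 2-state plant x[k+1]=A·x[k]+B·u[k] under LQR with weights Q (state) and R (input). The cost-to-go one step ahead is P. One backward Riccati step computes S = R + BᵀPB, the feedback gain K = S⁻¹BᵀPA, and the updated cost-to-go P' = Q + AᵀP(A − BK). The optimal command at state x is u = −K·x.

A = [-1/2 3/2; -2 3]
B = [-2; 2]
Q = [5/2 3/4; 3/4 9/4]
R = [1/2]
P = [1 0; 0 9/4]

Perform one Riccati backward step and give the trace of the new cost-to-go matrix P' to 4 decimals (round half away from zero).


23.5926

BᵀP = [-2.0000 4.5000]
S = R + BᵀPB = [1/2] + [13.0000] = [13.5000]
BᵀPA = [-8.0000 10.5000]
K = S⁻¹·BᵀPA = [-0.5926 0.7778]
A−BK = [-1.6852 3.0556; -0.8148 1.4444]
AᵀP(A−BK) = [4.5093 -8.0278; -8.0278 14.3333]
P' = Q + AᵀP(A−BK) = [7.0093 -7.2778; -7.2778 16.5833]
tr(P') = 23.5926


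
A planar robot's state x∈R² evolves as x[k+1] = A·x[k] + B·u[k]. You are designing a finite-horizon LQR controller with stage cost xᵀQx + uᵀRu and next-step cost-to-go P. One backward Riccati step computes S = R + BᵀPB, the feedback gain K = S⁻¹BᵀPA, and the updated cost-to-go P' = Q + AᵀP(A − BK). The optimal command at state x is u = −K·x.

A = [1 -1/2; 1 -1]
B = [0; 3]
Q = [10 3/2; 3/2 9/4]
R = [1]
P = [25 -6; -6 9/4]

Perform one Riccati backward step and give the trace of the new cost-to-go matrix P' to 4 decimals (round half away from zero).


BᵀP = [-18.0000 6.7500]
S = R + BᵀPB = [1] + [20.2500] = [21.2500]
BᵀPA = [-11.2500 2.2500]
K = S⁻¹·BᵀPA = [-0.5294 0.1059]
A−BK = [1.0000 -0.5000; 2.5882 -1.3176]
AᵀP(A−BK) = [9.2941 -4.5588; -4.5588 2.2618]
P' = Q + AᵀP(A−BK) = [19.2941 -3.0588; -3.0588 4.5118]
tr(P') = 23.8059

23.8059


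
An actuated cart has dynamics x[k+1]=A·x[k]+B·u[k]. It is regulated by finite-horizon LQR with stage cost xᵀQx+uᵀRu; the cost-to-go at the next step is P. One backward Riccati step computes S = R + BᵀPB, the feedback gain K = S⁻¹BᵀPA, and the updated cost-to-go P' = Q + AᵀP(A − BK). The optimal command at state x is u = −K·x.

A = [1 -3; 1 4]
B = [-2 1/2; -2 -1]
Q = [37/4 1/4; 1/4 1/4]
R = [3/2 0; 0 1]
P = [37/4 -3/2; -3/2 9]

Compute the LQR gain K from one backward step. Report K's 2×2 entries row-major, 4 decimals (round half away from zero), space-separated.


-0.4872 0.2831 -0.0067 -4.3024

BᵀP = [-15.5000 -15.0000; 6.1250 -9.7500]
S = R + BᵀPB = [3/2 0; 0 1] + [61.0000 7.2500; 7.2500 12.8125] = [62.5000 7.2500; 7.2500 13.8125]
BᵀPA = [-30.5000 -13.5000; -3.6250 -57.3750]
K = S⁻¹·BᵀPA = [-0.4872 0.2831; -0.0067 -4.3024]
A−BK = [0.0289 -0.2826; 0.0188 0.2637]
AᵀP(A−BK) = [0.3654 -0.2123; -0.2123 20.2196]
P' = Q + AᵀP(A−BK) = [9.6154 0.0377; 0.0377 20.4696]
tr(P') = 30.0850


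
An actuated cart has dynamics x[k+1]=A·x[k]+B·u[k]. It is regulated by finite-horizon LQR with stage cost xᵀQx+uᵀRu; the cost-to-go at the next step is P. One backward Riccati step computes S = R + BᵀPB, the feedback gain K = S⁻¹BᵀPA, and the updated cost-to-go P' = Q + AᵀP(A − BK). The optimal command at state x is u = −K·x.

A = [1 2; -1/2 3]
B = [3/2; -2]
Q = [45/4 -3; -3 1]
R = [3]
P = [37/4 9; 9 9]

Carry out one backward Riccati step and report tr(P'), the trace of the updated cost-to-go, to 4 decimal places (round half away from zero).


158.7581

BᵀP = [-4.1250 -4.5000]
S = R + BᵀPB = [3] + [2.8125] = [5.8125]
BᵀPA = [-1.8750 -21.7500]
K = S⁻¹·BᵀPA = [-0.3226 -3.7419]
A−BK = [1.4839 7.6129; -1.1452 -4.4839]
AᵀP(A−BK) = [1.8952 15.9839; 15.9839 144.6129]
P' = Q + AᵀP(A−BK) = [13.1452 12.9839; 12.9839 145.6129]
tr(P') = 158.7581


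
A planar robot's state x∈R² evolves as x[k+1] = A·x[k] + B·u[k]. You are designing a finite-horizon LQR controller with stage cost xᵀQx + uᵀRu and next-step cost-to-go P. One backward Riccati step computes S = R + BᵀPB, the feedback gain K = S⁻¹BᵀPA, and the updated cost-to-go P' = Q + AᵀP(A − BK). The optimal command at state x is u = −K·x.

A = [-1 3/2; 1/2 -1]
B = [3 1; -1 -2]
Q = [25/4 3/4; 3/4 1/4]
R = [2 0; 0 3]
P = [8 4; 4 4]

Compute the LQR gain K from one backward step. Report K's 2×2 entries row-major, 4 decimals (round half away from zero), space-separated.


BᵀP = [20.0000 8.0000; 0.0000 -4.0000]
S = R + BᵀPB = [2 0; 0 3] + [52.0000 4.0000; 4.0000 8.0000] = [54.0000 4.0000; 4.0000 11.0000]
BᵀPA = [-16.0000 22.0000; -2.0000 4.0000]
K = S⁻¹·BᵀPA = [-0.2907 0.3910; -0.0761 0.2215]
A−BK = [-0.0519 0.1055; 0.0571 -0.1661]
AᵀP(A−BK) = [0.1972 -0.3010; -0.3010 0.5121]
P' = Q + AᵀP(A−BK) = [6.4472 0.4490; 0.4490 0.7621]
tr(P') = 7.2093

-0.2907 0.3910 -0.0761 0.2215


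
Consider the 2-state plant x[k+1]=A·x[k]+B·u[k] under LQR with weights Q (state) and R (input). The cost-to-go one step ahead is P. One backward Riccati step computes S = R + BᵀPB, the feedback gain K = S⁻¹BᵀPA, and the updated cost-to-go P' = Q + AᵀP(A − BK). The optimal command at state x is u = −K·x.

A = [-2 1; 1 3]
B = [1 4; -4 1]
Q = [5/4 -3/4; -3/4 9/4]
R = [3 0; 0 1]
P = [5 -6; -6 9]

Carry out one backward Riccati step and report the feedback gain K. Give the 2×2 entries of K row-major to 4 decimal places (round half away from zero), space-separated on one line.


-0.3482 -0.6088 -0.4104 0.3345

BᵀP = [29.0000 -42.0000; 14.0000 -15.0000]
S = R + BᵀPB = [3 0; 0 1] + [197.0000 74.0000; 74.0000 41.0000] = [200.0000 74.0000; 74.0000 42.0000]
BᵀPA = [-100.0000 -97.0000; -43.0000 -31.0000]
K = S⁻¹·BᵀPA = [-0.3482 -0.6088; -0.4104 0.3345]
A−BK = [-0.0103 0.2709; 0.0178 0.2305]
AᵀP(A−BK) = [0.5376 0.5068; 0.5068 1.3194]
P' = Q + AᵀP(A−BK) = [1.7876 -0.2432; -0.2432 3.5694]
tr(P') = 5.3570


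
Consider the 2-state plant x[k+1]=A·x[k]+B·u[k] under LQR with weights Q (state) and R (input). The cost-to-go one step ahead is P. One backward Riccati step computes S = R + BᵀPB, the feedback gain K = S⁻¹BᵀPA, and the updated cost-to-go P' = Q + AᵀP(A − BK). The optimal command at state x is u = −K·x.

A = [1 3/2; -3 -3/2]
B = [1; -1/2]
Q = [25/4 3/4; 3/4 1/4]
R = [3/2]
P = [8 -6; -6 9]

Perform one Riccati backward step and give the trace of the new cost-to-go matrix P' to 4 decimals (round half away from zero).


36.3944

BᵀP = [11.0000 -10.5000]
S = R + BᵀPB = [3/2] + [16.2500] = [17.7500]
BᵀPA = [42.5000 32.2500]
K = S⁻¹·BᵀPA = [2.3944 1.8169]
A−BK = [-1.3944 -0.3169; -1.8028 -0.5915]
AᵀP(A−BK) = [23.2394 11.2817; 11.2817 6.6549]
P' = Q + AᵀP(A−BK) = [29.4894 12.0317; 12.0317 6.9049]
tr(P') = 36.3944


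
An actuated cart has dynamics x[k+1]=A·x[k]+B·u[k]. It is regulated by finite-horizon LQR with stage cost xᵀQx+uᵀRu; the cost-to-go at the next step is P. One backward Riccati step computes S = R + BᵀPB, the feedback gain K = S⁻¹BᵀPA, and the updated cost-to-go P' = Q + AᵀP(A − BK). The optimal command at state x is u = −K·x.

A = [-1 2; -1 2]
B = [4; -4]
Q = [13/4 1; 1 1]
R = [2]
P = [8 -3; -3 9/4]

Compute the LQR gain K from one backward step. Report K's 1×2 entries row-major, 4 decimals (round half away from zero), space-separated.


-0.0878 0.1756

BᵀP = [44.0000 -21.0000]
S = R + BᵀPB = [2] + [260.0000] = [262.0000]
BᵀPA = [-23.0000 46.0000]
K = S⁻¹·BᵀPA = [-0.0878 0.1756]
A−BK = [-0.6489 1.2977; -1.3511 2.7023]
AᵀP(A−BK) = [2.2309 -4.4618; -4.4618 8.9237]
P' = Q + AᵀP(A−BK) = [5.4809 -3.4618; -3.4618 9.9237]
tr(P') = 15.4046


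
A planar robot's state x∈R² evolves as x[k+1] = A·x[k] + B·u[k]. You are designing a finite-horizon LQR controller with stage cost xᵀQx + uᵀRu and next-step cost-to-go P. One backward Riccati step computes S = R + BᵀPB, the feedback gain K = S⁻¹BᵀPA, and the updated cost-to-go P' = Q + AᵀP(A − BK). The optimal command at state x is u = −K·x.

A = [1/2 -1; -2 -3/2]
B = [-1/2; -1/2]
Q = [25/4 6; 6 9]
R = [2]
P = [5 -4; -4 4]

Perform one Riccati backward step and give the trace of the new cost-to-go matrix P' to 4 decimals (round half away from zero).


42.3611

BᵀP = [-0.5000 0.0000]
S = R + BᵀPB = [2] + [0.2500] = [2.2500]
BᵀPA = [-0.2500 0.5000]
K = S⁻¹·BᵀPA = [-0.1111 0.2222]
A−BK = [0.4444 -0.8889; -2.0556 -1.3889]
AᵀP(A−BK) = [25.2222 4.5556; 4.5556 1.8889]
P' = Q + AᵀP(A−BK) = [31.4722 10.5556; 10.5556 10.8889]
tr(P') = 42.3611


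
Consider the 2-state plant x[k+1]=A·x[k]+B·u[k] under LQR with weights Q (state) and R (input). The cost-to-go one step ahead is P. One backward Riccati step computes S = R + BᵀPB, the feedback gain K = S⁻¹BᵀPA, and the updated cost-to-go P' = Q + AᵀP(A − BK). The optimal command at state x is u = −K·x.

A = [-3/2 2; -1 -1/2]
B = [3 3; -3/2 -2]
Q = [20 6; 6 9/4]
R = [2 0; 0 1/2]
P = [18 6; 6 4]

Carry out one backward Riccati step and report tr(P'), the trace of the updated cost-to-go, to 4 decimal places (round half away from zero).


BᵀP = [45.0000 12.0000; 42.0000 10.0000]
S = R + BᵀPB = [2 0; 0 1/2] + [117.0000 111.0000; 111.0000 106.0000] = [119.0000 111.0000; 111.0000 106.5000]
BᵀPA = [-79.5000 84.0000; -73.0000 79.0000]
K = S⁻¹·BᵀPA = [-1.0319 0.5021; 0.3901 0.2184]
A−BK = [0.4255 -0.1617; -1.7677 0.6901]
AᵀP(A−BK) = [8.9379 -3.6348; -3.6348 1.5645]
P' = Q + AᵀP(A−BK) = [28.9379 2.3652; 2.3652 3.8145]
tr(P') = 32.7525

32.7525


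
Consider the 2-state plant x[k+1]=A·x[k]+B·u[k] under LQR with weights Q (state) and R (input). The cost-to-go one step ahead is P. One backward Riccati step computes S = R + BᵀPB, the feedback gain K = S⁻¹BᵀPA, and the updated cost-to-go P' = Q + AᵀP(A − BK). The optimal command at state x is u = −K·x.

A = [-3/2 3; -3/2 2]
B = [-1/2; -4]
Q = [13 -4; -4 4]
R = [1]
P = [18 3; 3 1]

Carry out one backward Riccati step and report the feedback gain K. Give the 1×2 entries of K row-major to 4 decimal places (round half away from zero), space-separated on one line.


1.1866 -2.2090

BᵀP = [-21.0000 -5.5000]
S = R + BᵀPB = [1] + [32.5000] = [33.5000]
BᵀPA = [39.7500 -74.0000]
K = S⁻¹·BᵀPA = [1.1866 -2.2090]
A−BK = [-0.9067 1.8955; 3.2463 -6.8358]
AᵀP(A−BK) = [9.0840 -18.6940; -18.6940 38.5373]
P' = Q + AᵀP(A−BK) = [22.0840 -22.6940; -22.6940 42.5373]
tr(P') = 64.6213


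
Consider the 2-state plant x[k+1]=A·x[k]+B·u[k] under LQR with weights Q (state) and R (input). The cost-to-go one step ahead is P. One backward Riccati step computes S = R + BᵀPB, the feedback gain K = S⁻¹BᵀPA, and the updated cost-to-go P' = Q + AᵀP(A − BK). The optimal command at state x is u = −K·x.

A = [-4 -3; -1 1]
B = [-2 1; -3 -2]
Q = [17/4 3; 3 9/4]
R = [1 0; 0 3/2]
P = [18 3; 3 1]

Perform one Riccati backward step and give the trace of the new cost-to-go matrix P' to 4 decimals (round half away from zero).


BᵀP = [-45.0000 -9.0000; 12.0000 1.0000]
S = R + BᵀPB = [1 0; 0 3/2] + [117.0000 -27.0000; -27.0000 10.0000] = [118.0000 -27.0000; -27.0000 11.5000]
BᵀPA = [189.0000 126.0000; -49.0000 -35.0000]
K = S⁻¹·BᵀPA = [1.3543 0.8025; -1.0812 -1.1592]
A−BK = [-0.2102 -0.2357; 0.9005 1.0892]
AᵀP(A−BK) = [4.0581 3.5159; 3.5159 3.3057]
P' = Q + AᵀP(A−BK) = [8.3081 6.5159; 6.5159 5.5557]
tr(P') = 13.8639

13.8639


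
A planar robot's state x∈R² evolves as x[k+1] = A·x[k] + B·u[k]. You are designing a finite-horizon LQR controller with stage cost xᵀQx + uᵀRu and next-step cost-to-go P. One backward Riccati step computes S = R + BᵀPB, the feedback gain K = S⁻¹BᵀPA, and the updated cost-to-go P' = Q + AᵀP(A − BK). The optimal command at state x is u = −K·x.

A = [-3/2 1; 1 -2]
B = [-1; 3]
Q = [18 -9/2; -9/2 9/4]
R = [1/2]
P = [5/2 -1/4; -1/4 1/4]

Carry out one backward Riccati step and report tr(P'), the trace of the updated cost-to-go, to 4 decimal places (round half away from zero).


BᵀP = [-3.2500 1.0000]
S = R + BᵀPB = [1/2] + [6.2500] = [6.7500]
BᵀPA = [5.8750 -5.2500]
K = S⁻¹·BᵀPA = [0.8704 -0.7778]
A−BK = [-0.6296 0.2222; -1.6111 0.3333]
AᵀP(A−BK) = [1.5116 -0.6806; -0.6806 0.4167]
P' = Q + AᵀP(A−BK) = [19.5116 -5.1806; -5.1806 2.6667]
tr(P') = 22.1782

22.1782


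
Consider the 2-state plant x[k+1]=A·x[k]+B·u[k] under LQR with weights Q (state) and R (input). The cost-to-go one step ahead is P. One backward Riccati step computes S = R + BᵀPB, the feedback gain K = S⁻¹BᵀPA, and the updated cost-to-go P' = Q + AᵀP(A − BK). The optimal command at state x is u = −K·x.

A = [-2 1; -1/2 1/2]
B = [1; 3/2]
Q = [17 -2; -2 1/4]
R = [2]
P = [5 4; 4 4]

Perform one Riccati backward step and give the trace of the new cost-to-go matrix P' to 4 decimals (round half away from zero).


21.0714

BᵀP = [11.0000 10.0000]
S = R + BᵀPB = [2] + [26.0000] = [28.0000]
BᵀPA = [-27.0000 16.0000]
K = S⁻¹·BᵀPA = [-0.9643 0.5714]
A−BK = [-1.0357 0.4286; 0.9464 -0.3571]
AᵀP(A−BK) = [2.9643 -1.5714; -1.5714 0.8571]
P' = Q + AᵀP(A−BK) = [19.9643 -3.5714; -3.5714 1.1071]
tr(P') = 21.0714


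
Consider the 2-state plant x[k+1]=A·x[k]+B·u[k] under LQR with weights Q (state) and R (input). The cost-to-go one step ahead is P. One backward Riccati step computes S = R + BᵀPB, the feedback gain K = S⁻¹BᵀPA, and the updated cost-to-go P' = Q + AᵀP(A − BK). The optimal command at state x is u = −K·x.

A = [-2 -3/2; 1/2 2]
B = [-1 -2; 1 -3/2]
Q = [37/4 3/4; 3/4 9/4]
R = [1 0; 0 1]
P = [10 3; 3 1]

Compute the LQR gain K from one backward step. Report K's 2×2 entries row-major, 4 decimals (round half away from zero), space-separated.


0.3439 0.3615 0.6433 0.2548

BᵀP = [-7.0000 -2.0000; -24.5000 -7.5000]
S = R + BᵀPB = [1 0; 0 1] + [5.0000 17.0000; 17.0000 60.2500] = [6.0000 17.0000; 17.0000 61.2500]
BᵀPA = [13.0000 6.5000; 45.2500 21.7500]
K = S⁻¹·BᵀPA = [0.3439 0.3615; 0.6433 0.2548]
A−BK = [-0.3694 -0.6290; 1.1210 2.0207]
AᵀP(A−BK) = [0.6688 0.5223; 0.5223 0.6091]
P' = Q + AᵀP(A−BK) = [9.9188 1.2723; 1.2723 2.8591]
tr(P') = 12.7779


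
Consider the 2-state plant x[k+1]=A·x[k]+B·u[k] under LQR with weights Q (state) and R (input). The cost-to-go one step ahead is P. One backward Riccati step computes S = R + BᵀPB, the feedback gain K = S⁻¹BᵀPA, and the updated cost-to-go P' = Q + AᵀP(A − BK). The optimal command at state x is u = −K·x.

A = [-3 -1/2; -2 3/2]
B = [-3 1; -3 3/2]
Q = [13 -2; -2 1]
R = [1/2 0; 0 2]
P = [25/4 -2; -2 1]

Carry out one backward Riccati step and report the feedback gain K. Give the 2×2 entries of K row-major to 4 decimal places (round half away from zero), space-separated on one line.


1.1083 0.4459 0.0874 0.2896

BᵀP = [-12.7500 3.0000; 3.2500 -0.5000]
S = R + BᵀPB = [1/2 0; 0 2] + [29.2500 -8.2500; -8.2500 2.5000] = [29.7500 -8.2500; -8.2500 4.5000]
BᵀPA = [32.2500 10.8750; -8.7500 -2.3750]
K = S⁻¹·BᵀPA = [1.1083 0.4459; 0.0874 0.2896]
A−BK = [0.2374 0.5480; 1.1937 2.4031]
AᵀP(A−BK) = [1.2730 1.5302; 1.5302 2.6516]
P' = Q + AᵀP(A−BK) = [14.2730 -0.4698; -0.4698 3.6516]
tr(P') = 17.9246


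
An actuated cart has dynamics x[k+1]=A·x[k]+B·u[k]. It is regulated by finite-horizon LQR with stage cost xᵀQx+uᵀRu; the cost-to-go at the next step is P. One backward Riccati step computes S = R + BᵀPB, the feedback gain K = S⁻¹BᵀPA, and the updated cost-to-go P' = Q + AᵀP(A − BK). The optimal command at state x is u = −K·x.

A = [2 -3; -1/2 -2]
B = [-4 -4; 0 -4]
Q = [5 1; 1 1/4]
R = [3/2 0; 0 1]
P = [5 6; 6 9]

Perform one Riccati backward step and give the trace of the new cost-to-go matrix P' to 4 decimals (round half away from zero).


BᵀP = [-20.0000 -24.0000; -44.0000 -60.0000]
S = R + BᵀPB = [3/2 0; 0 1] + [80.0000 176.0000; 176.0000 416.0000] = [81.5000 176.0000; 176.0000 417.0000]
BᵀPA = [-28.0000 108.0000; -58.0000 252.0000]
K = S⁻¹·BᵀPA = [-0.4878 0.2273; 0.0668 0.5084]
A−BK = [0.3160 -0.0573; -0.2328 0.0336]
AᵀP(A−BK) = [0.4657 -0.1495; -0.1495 0.3394]
P' = Q + AᵀP(A−BK) = [5.4657 0.8505; 0.8505 0.5894]
tr(P') = 6.0551

6.0551


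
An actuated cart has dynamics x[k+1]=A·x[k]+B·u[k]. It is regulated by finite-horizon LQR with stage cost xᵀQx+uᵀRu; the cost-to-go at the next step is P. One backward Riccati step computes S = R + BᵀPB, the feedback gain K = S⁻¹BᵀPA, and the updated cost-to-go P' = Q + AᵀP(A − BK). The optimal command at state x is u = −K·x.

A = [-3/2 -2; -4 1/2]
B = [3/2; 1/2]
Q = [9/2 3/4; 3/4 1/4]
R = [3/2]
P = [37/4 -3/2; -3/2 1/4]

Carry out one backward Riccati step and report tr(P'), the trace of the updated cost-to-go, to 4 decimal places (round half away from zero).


8.3389

BᵀP = [13.1250 -2.1250]
S = R + BᵀPB = [3/2] + [18.6250] = [20.1250]
BᵀPA = [-11.1875 -27.3125]
K = S⁻¹·BᵀPA = [-0.5559 -1.3571]
A−BK = [-0.6661 0.0357; -3.7220 1.1786]
AᵀP(A−BK) = [0.5934 1.1920; 1.1920 2.9955]
P' = Q + AᵀP(A−BK) = [5.0934 1.9420; 1.9420 3.2455]
tr(P') = 8.3389


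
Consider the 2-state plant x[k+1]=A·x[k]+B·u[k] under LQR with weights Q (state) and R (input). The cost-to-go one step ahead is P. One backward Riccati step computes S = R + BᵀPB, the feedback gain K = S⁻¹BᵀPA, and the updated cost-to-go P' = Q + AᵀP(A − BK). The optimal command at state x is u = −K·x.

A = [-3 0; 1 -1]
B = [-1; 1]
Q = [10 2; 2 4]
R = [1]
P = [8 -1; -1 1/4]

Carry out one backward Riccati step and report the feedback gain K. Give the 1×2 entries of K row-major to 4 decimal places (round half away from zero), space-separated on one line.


2.5111 -0.1111

BᵀP = [-9.0000 1.2500]
S = R + BᵀPB = [1] + [10.2500] = [11.2500]
BᵀPA = [28.2500 -1.2500]
K = S⁻¹·BᵀPA = [2.5111 -0.1111]
A−BK = [-0.4889 -0.1111; -1.5111 -0.8889]
AᵀP(A−BK) = [7.3111 -0.1111; -0.1111 0.1111]
P' = Q + AᵀP(A−BK) = [17.3111 1.8889; 1.8889 4.1111]
tr(P') = 21.4222
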